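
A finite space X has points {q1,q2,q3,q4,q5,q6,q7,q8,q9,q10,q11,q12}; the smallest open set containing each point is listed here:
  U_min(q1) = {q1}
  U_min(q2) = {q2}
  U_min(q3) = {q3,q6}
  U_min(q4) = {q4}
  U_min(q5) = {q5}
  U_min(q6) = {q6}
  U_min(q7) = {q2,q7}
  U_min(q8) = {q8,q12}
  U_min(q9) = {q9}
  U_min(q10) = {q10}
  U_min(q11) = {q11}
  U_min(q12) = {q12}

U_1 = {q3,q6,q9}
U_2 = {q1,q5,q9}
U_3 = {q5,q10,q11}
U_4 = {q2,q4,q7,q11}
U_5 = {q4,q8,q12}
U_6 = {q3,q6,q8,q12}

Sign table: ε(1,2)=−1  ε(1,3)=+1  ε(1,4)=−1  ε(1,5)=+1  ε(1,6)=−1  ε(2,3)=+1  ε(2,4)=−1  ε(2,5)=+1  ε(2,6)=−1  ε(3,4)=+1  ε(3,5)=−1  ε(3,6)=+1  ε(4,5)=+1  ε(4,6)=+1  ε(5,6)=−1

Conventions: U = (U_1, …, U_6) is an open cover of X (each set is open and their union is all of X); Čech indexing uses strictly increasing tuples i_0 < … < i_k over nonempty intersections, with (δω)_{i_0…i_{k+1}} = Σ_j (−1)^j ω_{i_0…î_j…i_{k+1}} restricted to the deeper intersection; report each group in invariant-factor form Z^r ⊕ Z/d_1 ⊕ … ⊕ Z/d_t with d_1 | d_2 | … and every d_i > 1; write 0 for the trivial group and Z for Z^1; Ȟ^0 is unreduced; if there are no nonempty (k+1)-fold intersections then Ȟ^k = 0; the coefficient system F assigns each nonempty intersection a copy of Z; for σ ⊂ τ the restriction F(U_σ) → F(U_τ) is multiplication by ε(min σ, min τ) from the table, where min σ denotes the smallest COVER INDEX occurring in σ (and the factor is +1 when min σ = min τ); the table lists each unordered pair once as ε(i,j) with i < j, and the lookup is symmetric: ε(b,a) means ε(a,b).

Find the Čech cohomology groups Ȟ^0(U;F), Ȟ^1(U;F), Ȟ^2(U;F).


Ȟ^0(U;F) ≅ 0,  Ȟ^1(U;F) ≅ Z/2,  Ȟ^2(U;F) ≅ 0

cover nerve:
  U12={q9} U16={q3,q6} U23={q5} U34={q11} U45={q4} U56={q8,q12}
C dims 6,6; δ0: rk 6, SNF 1^5·2
Ȟ^0: (6−6)−0=0 ⇒ 0
Ȟ^1: (6−0)−6=0 plus torsion [2] ⇒ Z/2
Ȟ^2: (0−0)−0=0 ⇒ 0


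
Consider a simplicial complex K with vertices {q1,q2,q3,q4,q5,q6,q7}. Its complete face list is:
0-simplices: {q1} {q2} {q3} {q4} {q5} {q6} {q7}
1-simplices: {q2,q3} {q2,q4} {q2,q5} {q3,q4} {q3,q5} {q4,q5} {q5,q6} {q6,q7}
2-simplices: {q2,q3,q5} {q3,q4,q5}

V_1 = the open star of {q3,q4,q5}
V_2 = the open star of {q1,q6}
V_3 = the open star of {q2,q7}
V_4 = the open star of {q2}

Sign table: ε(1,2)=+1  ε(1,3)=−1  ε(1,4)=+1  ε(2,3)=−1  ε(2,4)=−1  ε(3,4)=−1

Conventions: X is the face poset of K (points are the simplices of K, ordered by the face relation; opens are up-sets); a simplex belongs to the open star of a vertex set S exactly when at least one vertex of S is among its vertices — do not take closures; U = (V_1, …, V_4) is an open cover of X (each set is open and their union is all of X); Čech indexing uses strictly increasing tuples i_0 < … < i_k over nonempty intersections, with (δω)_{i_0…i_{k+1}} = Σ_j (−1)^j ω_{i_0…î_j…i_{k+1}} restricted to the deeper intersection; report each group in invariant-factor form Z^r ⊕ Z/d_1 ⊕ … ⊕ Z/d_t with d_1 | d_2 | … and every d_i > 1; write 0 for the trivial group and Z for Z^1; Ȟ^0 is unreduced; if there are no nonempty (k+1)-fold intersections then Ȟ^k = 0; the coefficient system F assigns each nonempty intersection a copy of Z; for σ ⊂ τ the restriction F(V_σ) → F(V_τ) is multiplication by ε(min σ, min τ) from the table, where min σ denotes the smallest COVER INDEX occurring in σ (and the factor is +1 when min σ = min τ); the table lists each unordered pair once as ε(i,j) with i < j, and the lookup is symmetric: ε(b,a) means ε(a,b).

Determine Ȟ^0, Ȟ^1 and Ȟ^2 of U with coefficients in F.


nonempty overlaps:
  V1={{q3},{q4},{q5},{q2,q3},{q2,q4},{q2,q5},{q3,q4},{q3,q5},{q4,q5},{q5,q6},{q2,q3,q5},{q3,q4,q5}} V2={{q1},{q6},{q5,q6},{q6,q7}} V3={{q2},{q7},{q2,q3},{q2,q4},{q2,q5},{q6,q7},{q2,q3,q5}} V4={{q2},{q2,q3},{q2,q4},{q2,q5},{q2,q3,q5}}
  V12={{q5,q6}} V13={{q2,q3},{q2,q4},{q2,q5},{q2,q3,q5}} V14={{q2,q3},{q2,q4},{q2,q5},{q2,q3,q5}} V23={{q6,q7}} V34={{q2},{q2,q3},{q2,q4},{q2,q5},{q2,q3,q5}}
  V134={{q2,q3},{q2,q4},{q2,q5},{q2,q3,q5}}
C dims 4,5,1; δ0: rk 3, SNF 1^3; δ1: rk 1, SNF 1^1
degree 0: 4−3−0 = 1 → Ȟ^0 ≅ Z
degree 1: 5−1−3 = 1 → Ȟ^1 ≅ Z
degree 2: 1−0−1 = 0 → Ȟ^2 ≅ 0

Ȟ^0 ≅ Z, Ȟ^1 ≅ Z, Ȟ^2 ≅ 0


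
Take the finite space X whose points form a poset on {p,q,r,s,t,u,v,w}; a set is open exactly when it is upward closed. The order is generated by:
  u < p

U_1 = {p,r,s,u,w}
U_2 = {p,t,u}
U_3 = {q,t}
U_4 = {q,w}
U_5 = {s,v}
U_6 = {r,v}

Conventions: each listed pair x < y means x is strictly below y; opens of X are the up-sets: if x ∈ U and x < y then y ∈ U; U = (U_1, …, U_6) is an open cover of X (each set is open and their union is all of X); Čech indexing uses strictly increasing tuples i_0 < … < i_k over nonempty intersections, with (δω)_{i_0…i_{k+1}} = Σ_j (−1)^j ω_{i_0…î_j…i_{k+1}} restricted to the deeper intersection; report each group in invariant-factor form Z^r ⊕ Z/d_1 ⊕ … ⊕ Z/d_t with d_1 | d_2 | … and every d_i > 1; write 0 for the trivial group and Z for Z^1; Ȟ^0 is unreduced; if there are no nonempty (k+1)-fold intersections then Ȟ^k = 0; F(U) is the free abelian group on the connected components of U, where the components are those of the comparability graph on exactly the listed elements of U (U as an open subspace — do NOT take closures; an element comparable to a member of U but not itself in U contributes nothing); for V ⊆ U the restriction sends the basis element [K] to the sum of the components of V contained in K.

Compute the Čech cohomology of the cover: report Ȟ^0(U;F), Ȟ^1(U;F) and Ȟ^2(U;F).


Ȟ^0(U;F) ≅ Z^7, Ȟ^1(U;F) ≅ 0, Ȟ^2(U;F) ≅ 0

nerve simplices:
  U12={p,u} U14={w} U15={s} U16={r} U23={t} U34={q} U56={v}
components per intersection:
  U1: {p,u} {r} {s} {w}
  U2: {p,u} {t}
  U3: {q} {t}
  U4: {q} {w}
  U5: {s} {v}
  U6: {r} {v}
  U12: {p,u}
  U14: {w}
  U15: {s}
  U16: {r}
  U23: {t}
  U34: {q}
  U56: {v}
C dims 14,7; δ0: rk 7, SNF 1^7
degree 0: 14−7−0 = 7 → Ȟ^0 ≅ Z^7
degree 1: 7−0−7 = 0 → Ȟ^1 ≅ 0
degree 2: 0−0−0 = 0 → Ȟ^2 ≅ 0


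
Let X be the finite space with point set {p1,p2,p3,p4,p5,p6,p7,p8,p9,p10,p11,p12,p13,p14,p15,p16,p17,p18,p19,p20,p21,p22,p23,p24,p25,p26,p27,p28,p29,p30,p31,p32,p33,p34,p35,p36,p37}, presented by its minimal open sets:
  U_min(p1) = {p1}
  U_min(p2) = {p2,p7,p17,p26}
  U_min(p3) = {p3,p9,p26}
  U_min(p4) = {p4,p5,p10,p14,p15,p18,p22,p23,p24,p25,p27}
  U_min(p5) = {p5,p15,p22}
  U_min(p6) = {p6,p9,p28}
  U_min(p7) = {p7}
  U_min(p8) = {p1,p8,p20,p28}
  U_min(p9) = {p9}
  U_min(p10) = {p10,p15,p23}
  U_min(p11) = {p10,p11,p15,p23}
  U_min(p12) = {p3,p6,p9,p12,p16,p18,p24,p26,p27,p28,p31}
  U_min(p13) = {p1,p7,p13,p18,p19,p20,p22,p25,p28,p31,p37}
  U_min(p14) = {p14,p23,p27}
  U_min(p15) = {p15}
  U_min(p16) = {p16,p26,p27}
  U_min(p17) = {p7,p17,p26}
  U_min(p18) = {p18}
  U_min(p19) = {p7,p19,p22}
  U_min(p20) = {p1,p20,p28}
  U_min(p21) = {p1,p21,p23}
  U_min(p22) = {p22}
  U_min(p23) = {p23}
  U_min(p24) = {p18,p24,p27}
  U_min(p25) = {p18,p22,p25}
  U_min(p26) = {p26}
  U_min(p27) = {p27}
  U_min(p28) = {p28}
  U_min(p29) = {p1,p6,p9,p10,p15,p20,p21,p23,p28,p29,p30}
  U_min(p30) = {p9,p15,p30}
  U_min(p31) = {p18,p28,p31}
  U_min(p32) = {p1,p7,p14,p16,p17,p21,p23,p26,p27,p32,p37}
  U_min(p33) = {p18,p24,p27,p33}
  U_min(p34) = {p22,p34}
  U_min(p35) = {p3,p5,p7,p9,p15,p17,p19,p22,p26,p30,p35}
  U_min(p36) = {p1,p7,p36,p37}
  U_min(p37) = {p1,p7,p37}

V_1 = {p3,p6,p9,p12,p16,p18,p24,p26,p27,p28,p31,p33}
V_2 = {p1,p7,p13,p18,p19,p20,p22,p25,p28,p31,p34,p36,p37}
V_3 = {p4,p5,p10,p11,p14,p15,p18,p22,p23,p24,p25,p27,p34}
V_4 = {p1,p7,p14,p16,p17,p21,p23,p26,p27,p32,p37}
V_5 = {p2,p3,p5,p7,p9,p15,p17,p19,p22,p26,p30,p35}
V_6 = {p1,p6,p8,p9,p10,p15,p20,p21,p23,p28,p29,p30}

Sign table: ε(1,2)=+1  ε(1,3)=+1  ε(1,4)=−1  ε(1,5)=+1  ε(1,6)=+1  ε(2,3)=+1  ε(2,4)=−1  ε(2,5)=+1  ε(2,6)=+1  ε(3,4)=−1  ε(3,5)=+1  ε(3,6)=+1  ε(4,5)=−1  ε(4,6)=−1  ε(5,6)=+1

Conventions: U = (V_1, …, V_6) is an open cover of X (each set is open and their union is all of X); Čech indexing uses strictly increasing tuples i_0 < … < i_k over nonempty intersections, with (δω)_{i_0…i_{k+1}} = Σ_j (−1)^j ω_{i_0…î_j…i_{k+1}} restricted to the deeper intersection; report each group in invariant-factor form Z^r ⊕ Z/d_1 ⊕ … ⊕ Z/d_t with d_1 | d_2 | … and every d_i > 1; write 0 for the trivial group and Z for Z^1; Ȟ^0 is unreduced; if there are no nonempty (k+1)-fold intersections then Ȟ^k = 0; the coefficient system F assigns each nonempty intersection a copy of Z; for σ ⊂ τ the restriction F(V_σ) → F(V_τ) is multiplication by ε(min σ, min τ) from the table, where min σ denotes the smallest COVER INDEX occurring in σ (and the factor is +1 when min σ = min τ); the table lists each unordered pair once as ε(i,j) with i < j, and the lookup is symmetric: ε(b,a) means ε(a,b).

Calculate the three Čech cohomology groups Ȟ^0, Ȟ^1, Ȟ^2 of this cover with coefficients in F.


Ȟ^0(U;F) ≅ Z, Ȟ^1(U;F) ≅ 0 and Ȟ^2(U;F) ≅ Z/2

nonempty overlaps:
  V12={p18,p28,p31} V13={p18,p24,p27} V14={p16,p26,p27} V15={p3,p9,p26} V16={p6,p9,p28} V23={p18,p22,p25,p34} V24={p1,p7,p37} V25={p7,p19,p22} V26={p1,p20,p28} V34={p14,p23,p27} V35={p5,p15,p22} V36={p10,p15,p23} V45={p7,p17,p26} V46={p1,p21,p23} V56={p9,p15,p30}
  V123={p18} V126={p28} V134={p27} V145={p26} V156={p9} V235={p22} V245={p7} V246={p1} V346={p23} V356={p15}
C dims 6,15,10; δ0: rk 5, SNF 1^5; δ1: rk 10, SNF 1^9·2
degree 0: 6−5−0 = 1 → Ȟ^0 ≅ Z
degree 1: 15−10−5 = 0 → Ȟ^1 ≅ 0
degree 2: 10−0−10 = 0 plus torsion [2] → Ȟ^2 ≅ Z/2


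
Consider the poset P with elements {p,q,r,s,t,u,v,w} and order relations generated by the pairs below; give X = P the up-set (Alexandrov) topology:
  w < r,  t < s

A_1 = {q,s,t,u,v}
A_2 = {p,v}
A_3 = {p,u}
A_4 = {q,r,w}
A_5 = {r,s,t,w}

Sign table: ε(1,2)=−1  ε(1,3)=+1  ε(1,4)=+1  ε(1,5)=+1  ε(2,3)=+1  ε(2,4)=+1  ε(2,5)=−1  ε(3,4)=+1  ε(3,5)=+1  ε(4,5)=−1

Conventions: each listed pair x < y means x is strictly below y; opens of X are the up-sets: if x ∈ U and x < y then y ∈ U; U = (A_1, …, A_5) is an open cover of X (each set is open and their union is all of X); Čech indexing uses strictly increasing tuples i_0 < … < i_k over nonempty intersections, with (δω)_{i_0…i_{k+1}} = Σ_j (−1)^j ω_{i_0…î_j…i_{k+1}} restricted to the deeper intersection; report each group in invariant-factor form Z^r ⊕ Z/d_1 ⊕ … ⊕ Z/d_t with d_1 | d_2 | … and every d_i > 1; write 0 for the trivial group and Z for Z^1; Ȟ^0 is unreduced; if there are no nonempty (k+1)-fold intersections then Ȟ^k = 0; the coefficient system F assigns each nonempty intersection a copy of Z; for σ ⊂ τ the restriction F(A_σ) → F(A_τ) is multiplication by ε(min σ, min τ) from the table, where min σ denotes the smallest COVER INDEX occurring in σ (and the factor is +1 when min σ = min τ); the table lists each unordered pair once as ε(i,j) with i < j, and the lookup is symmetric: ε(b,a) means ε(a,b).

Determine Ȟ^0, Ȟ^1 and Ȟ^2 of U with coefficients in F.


intersection data:
  A12={v} A13={u} A14={q} A15={s,t} A23={p} A45={r,w}
C dims 5,6; δ0: rk 5, SNF 1^4·2
Ȟ^0 = (5 − 5) − 0 = 0, so Ȟ^0 ≅ 0
Ȟ^1 = (6 − 0) − 5 = 1 plus torsion [2], so Ȟ^1 ≅ Z ⊕ Z/2
Ȟ^2 = (0 − 0) − 0 = 0, so Ȟ^2 ≅ 0

Ȟ^0(U;F) ≅ 0,  Ȟ^1(U;F) ≅ Z ⊕ Z/2,  Ȟ^2(U;F) ≅ 0


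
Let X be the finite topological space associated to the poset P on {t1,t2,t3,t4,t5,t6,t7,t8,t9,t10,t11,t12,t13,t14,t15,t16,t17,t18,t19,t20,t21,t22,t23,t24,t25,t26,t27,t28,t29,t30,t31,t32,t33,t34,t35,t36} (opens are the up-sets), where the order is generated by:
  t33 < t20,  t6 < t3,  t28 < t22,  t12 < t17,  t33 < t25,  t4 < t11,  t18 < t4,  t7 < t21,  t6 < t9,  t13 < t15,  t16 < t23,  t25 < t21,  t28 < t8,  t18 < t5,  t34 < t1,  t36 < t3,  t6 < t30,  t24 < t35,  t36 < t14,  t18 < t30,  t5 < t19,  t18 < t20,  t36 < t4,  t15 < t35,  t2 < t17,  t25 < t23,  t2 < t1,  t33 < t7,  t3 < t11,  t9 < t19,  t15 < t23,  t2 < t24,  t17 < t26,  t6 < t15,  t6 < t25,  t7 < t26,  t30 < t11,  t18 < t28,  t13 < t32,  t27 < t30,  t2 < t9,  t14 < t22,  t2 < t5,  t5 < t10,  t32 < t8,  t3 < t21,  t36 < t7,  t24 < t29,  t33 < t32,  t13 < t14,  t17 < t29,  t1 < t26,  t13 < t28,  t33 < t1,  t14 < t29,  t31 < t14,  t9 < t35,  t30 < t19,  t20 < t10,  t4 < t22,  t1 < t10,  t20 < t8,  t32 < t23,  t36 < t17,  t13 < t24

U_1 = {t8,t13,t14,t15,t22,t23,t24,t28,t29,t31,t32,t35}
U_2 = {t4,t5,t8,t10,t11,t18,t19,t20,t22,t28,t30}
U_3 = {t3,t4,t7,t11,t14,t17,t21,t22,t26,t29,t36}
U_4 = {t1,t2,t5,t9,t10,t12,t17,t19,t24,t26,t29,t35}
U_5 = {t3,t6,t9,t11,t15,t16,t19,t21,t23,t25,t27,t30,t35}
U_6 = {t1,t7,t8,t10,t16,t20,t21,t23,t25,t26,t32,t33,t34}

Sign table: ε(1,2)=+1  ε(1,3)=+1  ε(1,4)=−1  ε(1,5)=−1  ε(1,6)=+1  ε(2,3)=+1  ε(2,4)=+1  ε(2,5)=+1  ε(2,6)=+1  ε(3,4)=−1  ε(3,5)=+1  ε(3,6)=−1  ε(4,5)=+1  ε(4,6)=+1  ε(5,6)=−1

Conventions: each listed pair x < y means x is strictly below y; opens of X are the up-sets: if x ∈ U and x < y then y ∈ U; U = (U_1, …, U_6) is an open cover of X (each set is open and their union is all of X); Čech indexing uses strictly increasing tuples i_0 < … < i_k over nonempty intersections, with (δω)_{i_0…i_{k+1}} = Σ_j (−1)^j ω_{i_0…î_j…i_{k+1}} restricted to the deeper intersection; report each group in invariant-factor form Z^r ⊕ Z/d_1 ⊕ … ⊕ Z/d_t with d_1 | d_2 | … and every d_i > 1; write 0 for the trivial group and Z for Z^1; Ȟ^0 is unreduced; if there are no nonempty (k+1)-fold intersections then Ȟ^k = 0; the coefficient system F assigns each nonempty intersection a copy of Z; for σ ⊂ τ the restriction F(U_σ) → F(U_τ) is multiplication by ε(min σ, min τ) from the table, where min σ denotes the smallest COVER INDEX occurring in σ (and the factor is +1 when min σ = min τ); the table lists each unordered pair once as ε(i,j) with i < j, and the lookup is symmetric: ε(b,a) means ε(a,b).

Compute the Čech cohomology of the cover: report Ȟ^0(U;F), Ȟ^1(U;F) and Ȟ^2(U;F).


Ȟ^0 ≅ 0, Ȟ^1 ≅ Z/2 and Ȟ^2 ≅ Z

nerve simplices:
  U12={t8,t22,t28} U13={t14,t22,t29} U14={t24,t29,t35} U15={t15,t23,t35} U16={t8,t23,t32} U23={t4,t11,t22} U24={t5,t10,t19} U25={t11,t19,t30} U26={t8,t10,t20} U34={t17,t26,t29} U35={t3,t11,t21} U36={t7,t21,t26} U45={t9,t19,t35} U46={t1,t10,t26} U56={t16,t21,t23,t25}
  U123={t22} U126={t8} U134={t29} U145={t35} U156={t23} U235={t11} U245={t19} U246={t10} U346={t26} U356={t21}
C dims 6,15,10; δ0: rk 6, SNF 1^5·2; δ1: rk 9, SNF 1^9
degree 0: 6−6−0 = 0 → Ȟ^0 ≅ 0
degree 1: 15−9−6 = 0 plus torsion [2] → Ȟ^1 ≅ Z/2
degree 2: 10−0−9 = 1 → Ȟ^2 ≅ Z


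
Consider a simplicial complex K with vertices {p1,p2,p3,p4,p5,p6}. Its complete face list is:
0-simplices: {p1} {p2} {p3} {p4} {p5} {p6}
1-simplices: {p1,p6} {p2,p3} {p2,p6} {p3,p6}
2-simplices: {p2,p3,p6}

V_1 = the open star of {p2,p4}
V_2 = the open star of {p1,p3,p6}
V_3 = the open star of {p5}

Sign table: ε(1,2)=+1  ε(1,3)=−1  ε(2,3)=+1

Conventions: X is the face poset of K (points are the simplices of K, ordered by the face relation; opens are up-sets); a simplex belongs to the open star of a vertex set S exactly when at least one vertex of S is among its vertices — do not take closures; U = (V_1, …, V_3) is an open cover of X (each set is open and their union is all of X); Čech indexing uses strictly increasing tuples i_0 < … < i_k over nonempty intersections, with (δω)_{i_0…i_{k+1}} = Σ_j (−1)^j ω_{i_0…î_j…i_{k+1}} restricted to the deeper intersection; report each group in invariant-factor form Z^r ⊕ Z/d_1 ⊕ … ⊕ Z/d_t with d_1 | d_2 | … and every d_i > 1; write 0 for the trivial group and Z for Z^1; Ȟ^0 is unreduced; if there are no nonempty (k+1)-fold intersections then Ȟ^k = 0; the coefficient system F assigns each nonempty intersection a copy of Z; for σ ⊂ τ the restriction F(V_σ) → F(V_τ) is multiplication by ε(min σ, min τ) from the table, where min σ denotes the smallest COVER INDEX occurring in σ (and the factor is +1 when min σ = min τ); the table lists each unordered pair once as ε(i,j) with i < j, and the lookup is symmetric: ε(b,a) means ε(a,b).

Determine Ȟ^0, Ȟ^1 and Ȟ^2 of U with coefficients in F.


intersection data:
  V1={{p2},{p4},{p2,p3},{p2,p6},{p2,p3,p6}} V2={{p1},{p3},{p6},{p1,p6},{p2,p3},{p2,p6},{p3,p6},{p2,p3,p6}} V3={{p5}}
  V12={{p2,p3},{p2,p6},{p2,p3,p6}}
C dims 3,1; δ0: rk 1, SNF 1^1
Ȟ^0 = (3 − 1) − 0 = 2, so Ȟ^0 ≅ Z^2
Ȟ^1 = (1 − 0) − 1 = 0, so Ȟ^1 ≅ 0
Ȟ^2 = (0 − 0) − 0 = 0, so Ȟ^2 ≅ 0

Ȟ^0 ≅ Z^2; Ȟ^1 ≅ 0; Ȟ^2 ≅ 0


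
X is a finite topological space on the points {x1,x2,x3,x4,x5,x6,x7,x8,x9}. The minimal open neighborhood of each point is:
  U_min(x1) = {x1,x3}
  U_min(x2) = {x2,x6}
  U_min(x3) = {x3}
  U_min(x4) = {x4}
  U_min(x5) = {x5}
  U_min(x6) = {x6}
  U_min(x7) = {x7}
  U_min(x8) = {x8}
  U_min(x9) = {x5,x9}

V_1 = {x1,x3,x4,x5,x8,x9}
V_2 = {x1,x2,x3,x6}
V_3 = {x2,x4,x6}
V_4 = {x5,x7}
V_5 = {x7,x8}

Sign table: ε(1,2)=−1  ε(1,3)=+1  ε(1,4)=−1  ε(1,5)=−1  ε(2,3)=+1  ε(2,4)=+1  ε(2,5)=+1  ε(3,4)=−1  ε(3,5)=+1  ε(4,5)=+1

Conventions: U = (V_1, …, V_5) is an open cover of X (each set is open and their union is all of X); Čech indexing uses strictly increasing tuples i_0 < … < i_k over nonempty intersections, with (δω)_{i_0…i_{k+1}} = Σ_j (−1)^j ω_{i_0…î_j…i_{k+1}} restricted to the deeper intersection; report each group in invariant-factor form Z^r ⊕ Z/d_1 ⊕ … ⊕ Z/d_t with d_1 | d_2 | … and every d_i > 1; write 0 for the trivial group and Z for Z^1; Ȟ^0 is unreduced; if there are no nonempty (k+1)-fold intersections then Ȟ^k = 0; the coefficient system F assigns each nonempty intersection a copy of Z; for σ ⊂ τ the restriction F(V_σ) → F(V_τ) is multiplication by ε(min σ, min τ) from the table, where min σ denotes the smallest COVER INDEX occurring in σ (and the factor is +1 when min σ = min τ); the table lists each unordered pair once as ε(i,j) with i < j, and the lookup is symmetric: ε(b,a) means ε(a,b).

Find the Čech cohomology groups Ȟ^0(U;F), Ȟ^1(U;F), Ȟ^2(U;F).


nonempty overlaps:
  V12={x1,x3} V13={x4} V14={x5} V15={x8} V23={x2,x6} V45={x7}
C dims 5,6; δ0: rk 5, SNF 1^4·2
degree 0: 5−5−0 = 0 → Ȟ^0 ≅ 0
degree 1: 6−0−5 = 1 plus torsion [2] → Ȟ^1 ≅ Z ⊕ Z/2
degree 2: 0−0−0 = 0 → Ȟ^2 ≅ 0

Ȟ^0 = 0,  Ȟ^1 = Z ⊕ Z/2,  Ȟ^2 = 0


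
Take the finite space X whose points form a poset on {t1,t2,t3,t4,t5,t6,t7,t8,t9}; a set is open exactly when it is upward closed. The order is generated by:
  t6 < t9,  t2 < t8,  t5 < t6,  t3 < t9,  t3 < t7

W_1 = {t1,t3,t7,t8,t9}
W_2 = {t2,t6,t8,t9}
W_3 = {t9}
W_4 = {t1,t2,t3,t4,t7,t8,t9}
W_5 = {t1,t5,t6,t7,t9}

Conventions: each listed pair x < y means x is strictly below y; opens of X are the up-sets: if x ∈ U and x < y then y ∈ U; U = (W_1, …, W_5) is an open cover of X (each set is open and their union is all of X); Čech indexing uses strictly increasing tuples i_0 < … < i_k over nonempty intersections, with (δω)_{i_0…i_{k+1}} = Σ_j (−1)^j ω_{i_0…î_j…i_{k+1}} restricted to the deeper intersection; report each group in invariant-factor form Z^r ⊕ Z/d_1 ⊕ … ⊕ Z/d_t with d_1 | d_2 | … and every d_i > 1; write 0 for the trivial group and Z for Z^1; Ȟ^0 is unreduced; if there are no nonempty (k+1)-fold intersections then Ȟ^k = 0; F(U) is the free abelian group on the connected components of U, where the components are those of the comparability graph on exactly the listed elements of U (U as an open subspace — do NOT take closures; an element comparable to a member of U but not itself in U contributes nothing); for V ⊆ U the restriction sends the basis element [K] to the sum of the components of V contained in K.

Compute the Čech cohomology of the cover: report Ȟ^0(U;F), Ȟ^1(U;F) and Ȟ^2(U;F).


Ȟ^0(U;F) ≅ Z^4,  Ȟ^1(U;F) ≅ 0,  Ȟ^2(U;F) ≅ 0

nonempty overlaps:
  W12={t8,t9} W13={t9} W14={t1,t3,t7,t8,t9} W15={t1,t7,t9} W23={t9} W24={t2,t8,t9} W25={t6,t9} W34={t9} W35={t9} W45={t1,t7,t9}
  W123={t9} W124={t8,t9} W125={t9} W134={t9} W135={t9} W145={t1,t7,t9} W234={t9} W235={t9} W245={t9} W345={t9}
  W1234={t9} W1235={t9} W1245={t9} W1345={t9} W2345={t9}
  W12345={t9}
components per intersection:
  W1: {t1} {t3,t7,t9} {t8}
  W2: {t2,t8} {t6,t9}
  W3: {t9}
  W4: {t1} {t2,t8} {t3,t7,t9} {t4}
  W5: {t1} {t5,t6,t9} {t7}
  W12: {t8} {t9}
  W13: {t9}
  W14: {t1} {t3,t7,t9} {t8}
  W15: {t1} {t7} {t9}
  W23: {t9}
  W24: {t2,t8} {t9}
  W25: {t6,t9}
  W34: {t9}
  W35: {t9}
  W45: {t1} {t7} {t9}
  W123: {t9}
  W124: {t8} {t9}
  W125: {t9}
  W134: {t9}
  W135: {t9}
  W145: {t1} {t7} {t9}
  W234: {t9}
  W235: {t9}
  W245: {t9}
  W345: {t9}
  W1234: {t9}
  W1235: {t9}
  W1245: {t9}
  W1345: {t9}
  W2345: {t9}
  W12345: {t9}
C dims 13,18,13,5; δ0: rk 9, SNF 1^9; δ1: rk 9, SNF 1^9; δ2: rk 4, SNF 1^4
degree 0: 13−9−0 = 4 → Ȟ^0 ≅ Z^4
degree 1: 18−9−9 = 0 → Ȟ^1 ≅ 0
degree 2: 13−4−9 = 0 → Ȟ^2 ≅ 0


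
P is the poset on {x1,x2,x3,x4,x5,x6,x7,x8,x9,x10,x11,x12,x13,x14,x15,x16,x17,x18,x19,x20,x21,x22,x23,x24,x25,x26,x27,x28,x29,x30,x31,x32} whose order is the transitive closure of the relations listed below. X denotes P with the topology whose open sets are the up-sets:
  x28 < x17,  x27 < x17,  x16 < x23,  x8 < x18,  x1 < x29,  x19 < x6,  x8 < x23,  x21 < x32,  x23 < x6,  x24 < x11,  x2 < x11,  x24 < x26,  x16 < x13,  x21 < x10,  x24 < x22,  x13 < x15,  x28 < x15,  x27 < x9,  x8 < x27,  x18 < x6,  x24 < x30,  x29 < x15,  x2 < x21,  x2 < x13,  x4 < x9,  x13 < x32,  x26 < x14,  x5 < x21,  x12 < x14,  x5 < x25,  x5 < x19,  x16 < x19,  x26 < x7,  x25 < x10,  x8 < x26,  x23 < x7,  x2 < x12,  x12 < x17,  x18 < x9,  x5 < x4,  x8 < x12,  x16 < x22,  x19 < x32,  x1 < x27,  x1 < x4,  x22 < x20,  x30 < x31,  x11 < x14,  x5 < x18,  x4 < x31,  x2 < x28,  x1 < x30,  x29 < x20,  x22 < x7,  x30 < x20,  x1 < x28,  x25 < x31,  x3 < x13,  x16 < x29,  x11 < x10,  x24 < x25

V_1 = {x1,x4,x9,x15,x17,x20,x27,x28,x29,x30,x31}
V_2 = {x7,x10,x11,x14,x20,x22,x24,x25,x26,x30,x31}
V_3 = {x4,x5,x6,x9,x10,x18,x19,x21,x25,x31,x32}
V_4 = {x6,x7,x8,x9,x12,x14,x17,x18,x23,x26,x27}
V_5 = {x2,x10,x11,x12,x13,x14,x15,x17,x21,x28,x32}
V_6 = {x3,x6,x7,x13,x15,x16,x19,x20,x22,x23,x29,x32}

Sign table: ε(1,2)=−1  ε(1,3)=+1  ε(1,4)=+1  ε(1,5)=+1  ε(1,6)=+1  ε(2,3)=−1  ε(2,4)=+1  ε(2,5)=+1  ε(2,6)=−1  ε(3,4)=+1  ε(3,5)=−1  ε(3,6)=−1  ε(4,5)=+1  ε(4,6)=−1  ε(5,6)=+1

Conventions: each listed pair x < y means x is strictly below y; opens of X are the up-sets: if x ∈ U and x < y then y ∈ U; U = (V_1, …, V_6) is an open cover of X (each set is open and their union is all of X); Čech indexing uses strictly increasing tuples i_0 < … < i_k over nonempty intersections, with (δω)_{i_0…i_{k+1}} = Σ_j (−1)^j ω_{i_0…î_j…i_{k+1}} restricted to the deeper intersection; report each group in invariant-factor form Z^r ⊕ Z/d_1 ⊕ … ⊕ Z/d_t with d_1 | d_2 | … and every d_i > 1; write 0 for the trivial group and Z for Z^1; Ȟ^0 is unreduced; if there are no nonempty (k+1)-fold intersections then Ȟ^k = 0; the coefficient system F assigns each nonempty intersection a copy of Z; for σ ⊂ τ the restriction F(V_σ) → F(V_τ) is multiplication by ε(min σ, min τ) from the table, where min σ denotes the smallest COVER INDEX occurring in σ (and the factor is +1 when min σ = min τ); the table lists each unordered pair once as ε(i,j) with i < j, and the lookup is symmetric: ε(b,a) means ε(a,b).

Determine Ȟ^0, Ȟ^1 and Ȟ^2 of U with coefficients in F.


Ȟ^0 ≅ 0, Ȟ^1 ≅ Z/2, Ȟ^2 ≅ Z

nonempty overlaps:
  V12={x20,x30,x31} V13={x4,x9,x31} V14={x9,x17,x27} V15={x15,x17,x28} V16={x15,x20,x29} V23={x10,x25,x31} V24={x7,x14,x26} V25={x10,x11,x14} V26={x7,x20,x22} V34={x6,x9,x18} V35={x10,x21,x32} V36={x6,x19,x32} V45={x12,x14,x17} V46={x6,x7,x23} V56={x13,x15,x32}
  V123={x31} V126={x20} V134={x9} V145={x17} V156={x15} V235={x10} V245={x14} V246={x7} V346={x6} V356={x32}
C dims 6,15,10; δ0: rk 6, SNF 1^5·2; δ1: rk 9, SNF 1^9
degree 0: 6−6−0 = 0 → Ȟ^0 ≅ 0
degree 1: 15−9−6 = 0 plus torsion [2] → Ȟ^1 ≅ Z/2
degree 2: 10−0−9 = 1 → Ȟ^2 ≅ Z


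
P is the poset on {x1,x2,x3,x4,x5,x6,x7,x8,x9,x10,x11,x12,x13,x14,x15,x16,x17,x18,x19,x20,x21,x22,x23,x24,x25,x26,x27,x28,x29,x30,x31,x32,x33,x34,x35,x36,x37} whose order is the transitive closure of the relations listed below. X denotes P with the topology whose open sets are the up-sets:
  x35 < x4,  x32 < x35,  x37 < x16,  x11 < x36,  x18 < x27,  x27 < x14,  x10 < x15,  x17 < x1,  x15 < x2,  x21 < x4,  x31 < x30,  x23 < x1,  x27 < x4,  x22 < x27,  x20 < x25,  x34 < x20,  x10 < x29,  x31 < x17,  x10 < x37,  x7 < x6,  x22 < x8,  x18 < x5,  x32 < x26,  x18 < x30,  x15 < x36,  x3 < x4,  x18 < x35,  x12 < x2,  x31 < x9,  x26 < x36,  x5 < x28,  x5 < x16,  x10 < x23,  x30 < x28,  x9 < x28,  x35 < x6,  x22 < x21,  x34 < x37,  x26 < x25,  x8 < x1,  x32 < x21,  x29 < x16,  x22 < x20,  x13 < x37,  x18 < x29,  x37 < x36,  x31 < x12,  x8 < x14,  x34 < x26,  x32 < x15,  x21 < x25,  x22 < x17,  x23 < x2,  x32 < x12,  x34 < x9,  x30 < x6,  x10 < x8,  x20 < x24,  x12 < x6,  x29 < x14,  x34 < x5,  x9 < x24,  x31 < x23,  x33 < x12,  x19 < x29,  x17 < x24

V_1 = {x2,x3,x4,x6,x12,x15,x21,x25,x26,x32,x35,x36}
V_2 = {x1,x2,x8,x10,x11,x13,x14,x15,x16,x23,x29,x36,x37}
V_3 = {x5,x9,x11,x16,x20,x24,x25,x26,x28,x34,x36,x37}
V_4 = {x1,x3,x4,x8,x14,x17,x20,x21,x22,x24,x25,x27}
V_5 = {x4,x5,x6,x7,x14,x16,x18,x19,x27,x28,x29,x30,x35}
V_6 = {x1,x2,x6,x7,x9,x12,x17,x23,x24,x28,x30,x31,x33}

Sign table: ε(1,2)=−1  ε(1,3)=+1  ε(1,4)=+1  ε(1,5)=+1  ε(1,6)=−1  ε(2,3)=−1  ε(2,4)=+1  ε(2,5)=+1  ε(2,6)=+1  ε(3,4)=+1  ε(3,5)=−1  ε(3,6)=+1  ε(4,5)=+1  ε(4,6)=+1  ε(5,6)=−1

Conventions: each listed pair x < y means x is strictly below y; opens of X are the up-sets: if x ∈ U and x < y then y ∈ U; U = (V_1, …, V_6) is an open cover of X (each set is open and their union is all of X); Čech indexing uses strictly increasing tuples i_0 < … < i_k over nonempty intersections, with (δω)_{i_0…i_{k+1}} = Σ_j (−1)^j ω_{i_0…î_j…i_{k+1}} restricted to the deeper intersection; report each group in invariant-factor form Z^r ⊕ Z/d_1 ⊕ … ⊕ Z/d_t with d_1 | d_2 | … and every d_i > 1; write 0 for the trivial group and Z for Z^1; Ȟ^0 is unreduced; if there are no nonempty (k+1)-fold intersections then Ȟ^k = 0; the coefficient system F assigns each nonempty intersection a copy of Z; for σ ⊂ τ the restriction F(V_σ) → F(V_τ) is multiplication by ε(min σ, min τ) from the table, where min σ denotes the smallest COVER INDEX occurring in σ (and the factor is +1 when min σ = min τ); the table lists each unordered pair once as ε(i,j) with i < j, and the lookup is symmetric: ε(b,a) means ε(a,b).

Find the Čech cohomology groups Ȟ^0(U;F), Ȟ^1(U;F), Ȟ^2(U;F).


Ȟ^0(U;F) ≅ 0, Ȟ^1(U;F) ≅ Z/2, Ȟ^2(U;F) ≅ Z

nerve simplices:
  V12={x2,x15,x36} V13={x25,x26,x36} V14={x3,x4,x21,x25} V15={x4,x6,x35} V16={x2,x6,x12} V23={x11,x16,x36,x37} V24={x1,x8,x14} V25={x14,x16,x29} V26={x1,x2,x23} V34={x20,x24,x25} V35={x5,x16,x28} V36={x9,x24,x28} V45={x4,x14,x27} V46={x1,x17,x24} V56={x6,x7,x28,x30}
  V123={x36} V126={x2} V134={x25} V145={x4} V156={x6} V235={x16} V245={x14} V246={x1} V346={x24} V356={x28}
C dims 6,15,10; δ0: rk 6, SNF 1^5·2; δ1: rk 9, SNF 1^9
degree 0: 6−6−0 = 0 → Ȟ^0 ≅ 0
degree 1: 15−9−6 = 0 plus torsion [2] → Ȟ^1 ≅ Z/2
degree 2: 10−0−9 = 1 → Ȟ^2 ≅ Z


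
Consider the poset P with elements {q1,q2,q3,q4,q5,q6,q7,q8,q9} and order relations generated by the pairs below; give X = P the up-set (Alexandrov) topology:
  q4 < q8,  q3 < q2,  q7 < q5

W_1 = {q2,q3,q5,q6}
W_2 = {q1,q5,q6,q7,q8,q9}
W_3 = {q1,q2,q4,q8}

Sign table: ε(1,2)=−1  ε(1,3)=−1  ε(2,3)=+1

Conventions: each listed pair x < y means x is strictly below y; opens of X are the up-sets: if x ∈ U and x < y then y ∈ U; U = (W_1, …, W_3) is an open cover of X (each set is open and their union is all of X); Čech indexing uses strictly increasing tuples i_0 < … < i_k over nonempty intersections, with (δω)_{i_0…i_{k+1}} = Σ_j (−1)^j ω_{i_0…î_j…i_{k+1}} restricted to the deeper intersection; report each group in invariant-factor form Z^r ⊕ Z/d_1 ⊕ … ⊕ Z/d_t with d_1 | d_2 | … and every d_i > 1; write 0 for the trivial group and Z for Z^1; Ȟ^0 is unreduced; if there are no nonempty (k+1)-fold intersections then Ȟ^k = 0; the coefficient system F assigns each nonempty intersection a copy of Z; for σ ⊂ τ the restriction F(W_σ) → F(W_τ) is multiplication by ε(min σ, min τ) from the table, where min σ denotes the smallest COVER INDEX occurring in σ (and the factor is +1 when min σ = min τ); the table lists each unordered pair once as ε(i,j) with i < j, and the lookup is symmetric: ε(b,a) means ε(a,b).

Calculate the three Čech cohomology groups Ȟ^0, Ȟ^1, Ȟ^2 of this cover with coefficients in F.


nerve simplices:
  W12={q5,q6} W13={q2} W23={q1,q8}
C dims 3,3; δ0: rk 2, SNF 1^2
degree 0: 3−2−0 = 1 → Ȟ^0 ≅ Z
degree 1: 3−0−2 = 1 → Ȟ^1 ≅ Z
degree 2: 0−0−0 = 0 → Ȟ^2 ≅ 0

Ȟ^0 ≅ Z,  Ȟ^1 ≅ Z,  Ȟ^2 ≅ 0


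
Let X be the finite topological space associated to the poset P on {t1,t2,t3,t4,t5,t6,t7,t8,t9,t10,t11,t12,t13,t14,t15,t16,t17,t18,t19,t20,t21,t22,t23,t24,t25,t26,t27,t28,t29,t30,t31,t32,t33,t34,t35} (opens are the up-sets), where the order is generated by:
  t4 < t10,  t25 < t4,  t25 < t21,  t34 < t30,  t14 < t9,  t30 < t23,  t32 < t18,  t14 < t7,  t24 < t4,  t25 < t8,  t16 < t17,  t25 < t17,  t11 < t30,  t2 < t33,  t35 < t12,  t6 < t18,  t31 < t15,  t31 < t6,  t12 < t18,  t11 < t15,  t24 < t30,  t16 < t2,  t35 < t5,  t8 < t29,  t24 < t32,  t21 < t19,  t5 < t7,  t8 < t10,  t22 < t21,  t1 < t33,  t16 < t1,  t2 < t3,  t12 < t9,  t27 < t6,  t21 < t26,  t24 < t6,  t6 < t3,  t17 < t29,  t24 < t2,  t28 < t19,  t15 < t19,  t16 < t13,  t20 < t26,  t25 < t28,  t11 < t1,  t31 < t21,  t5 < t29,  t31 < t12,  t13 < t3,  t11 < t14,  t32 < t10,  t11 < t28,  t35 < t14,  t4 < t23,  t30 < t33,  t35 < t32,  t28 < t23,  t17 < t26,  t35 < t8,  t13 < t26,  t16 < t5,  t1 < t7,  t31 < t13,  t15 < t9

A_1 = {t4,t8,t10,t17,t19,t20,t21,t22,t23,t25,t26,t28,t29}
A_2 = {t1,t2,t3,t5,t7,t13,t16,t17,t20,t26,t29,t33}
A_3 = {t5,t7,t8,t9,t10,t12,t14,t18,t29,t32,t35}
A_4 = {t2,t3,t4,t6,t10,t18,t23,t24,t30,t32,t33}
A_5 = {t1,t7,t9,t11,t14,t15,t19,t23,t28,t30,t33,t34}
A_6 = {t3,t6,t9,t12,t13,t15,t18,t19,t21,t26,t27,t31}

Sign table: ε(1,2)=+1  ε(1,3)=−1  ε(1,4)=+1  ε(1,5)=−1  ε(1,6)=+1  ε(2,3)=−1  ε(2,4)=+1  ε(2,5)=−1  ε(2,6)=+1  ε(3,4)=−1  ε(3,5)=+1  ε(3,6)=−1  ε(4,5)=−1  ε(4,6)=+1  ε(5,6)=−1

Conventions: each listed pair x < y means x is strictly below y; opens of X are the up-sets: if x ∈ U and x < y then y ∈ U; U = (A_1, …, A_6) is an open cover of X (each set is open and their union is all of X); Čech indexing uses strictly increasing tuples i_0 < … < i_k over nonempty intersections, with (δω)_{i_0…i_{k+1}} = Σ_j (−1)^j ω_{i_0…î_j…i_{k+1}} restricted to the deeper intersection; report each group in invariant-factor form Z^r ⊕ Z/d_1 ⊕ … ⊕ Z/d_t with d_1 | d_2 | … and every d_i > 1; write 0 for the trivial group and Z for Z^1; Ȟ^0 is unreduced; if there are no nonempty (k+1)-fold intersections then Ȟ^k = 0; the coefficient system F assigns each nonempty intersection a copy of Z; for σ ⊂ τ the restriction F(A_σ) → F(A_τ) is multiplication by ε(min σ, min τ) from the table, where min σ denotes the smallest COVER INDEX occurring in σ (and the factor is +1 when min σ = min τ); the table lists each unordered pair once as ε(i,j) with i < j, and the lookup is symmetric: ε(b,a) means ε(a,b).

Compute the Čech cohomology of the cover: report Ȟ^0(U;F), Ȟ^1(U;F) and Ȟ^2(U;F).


Ȟ^0 = Z, Ȟ^1 = 0, Ȟ^2 = Z/2

intersection data:
  A12={t17,t20,t26,t29} A13={t8,t10,t29} A14={t4,t10,t23} A15={t19,t23,t28} A16={t19,t21,t26} A23={t5,t7,t29} A24={t2,t3,t33} A25={t1,t7,t33} A26={t3,t13,t26} A34={t10,t18,t32} A35={t7,t9,t14} A36={t9,t12,t18} A45={t23,t30,t33} A46={t3,t6,t18} A56={t9,t15,t19}
  A123={t29} A126={t26} A134={t10} A145={t23} A156={t19} A235={t7} A245={t33} A246={t3} A346={t18} A356={t9}
C dims 6,15,10; δ0: rk 5, SNF 1^5; δ1: rk 10, SNF 1^9·2
Ȟ^0 = (6 − 5) − 0 = 1, so Ȟ^0 ≅ Z
Ȟ^1 = (15 − 10) − 5 = 0, so Ȟ^1 ≅ 0
Ȟ^2 = (10 − 0) − 10 = 0 plus torsion [2], so Ȟ^2 ≅ Z/2


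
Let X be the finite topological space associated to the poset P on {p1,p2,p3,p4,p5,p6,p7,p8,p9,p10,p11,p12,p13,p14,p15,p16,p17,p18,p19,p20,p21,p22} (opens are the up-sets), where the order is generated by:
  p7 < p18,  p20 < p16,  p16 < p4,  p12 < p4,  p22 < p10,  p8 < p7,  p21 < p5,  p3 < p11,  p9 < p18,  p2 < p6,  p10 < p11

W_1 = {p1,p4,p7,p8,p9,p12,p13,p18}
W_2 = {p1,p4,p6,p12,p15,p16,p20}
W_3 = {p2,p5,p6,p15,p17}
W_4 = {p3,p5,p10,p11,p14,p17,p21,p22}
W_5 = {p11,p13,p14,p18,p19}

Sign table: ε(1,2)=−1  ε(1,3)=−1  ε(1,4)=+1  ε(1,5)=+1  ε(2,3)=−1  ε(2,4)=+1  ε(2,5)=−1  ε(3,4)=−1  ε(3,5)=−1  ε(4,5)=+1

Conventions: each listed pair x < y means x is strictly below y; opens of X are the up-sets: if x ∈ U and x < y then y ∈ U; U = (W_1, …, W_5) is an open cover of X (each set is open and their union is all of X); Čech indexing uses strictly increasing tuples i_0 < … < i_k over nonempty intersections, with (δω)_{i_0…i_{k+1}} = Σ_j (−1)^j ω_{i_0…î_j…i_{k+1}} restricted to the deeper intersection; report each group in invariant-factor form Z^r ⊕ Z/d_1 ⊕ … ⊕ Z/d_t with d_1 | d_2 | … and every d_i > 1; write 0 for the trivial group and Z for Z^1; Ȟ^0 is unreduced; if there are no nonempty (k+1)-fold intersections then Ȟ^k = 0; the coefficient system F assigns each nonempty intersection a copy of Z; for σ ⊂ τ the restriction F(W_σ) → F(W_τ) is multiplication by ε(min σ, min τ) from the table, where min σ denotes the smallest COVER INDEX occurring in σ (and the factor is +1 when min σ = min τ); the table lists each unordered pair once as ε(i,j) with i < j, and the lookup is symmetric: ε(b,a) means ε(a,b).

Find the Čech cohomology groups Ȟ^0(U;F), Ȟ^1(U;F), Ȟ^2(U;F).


Ȟ^0 = 0,  Ȟ^1 = Z/2,  Ȟ^2 = 0

cover nerve:
  W12={p1,p4,p12} W15={p13,p18} W23={p6,p15} W34={p5,p17} W45={p11,p14}
C dims 5,5; δ0: rk 5, SNF 1^4·2
Ȟ^0: (5−5)−0=0 ⇒ 0
Ȟ^1: (5−0)−5=0 plus torsion [2] ⇒ Z/2
Ȟ^2: (0−0)−0=0 ⇒ 0


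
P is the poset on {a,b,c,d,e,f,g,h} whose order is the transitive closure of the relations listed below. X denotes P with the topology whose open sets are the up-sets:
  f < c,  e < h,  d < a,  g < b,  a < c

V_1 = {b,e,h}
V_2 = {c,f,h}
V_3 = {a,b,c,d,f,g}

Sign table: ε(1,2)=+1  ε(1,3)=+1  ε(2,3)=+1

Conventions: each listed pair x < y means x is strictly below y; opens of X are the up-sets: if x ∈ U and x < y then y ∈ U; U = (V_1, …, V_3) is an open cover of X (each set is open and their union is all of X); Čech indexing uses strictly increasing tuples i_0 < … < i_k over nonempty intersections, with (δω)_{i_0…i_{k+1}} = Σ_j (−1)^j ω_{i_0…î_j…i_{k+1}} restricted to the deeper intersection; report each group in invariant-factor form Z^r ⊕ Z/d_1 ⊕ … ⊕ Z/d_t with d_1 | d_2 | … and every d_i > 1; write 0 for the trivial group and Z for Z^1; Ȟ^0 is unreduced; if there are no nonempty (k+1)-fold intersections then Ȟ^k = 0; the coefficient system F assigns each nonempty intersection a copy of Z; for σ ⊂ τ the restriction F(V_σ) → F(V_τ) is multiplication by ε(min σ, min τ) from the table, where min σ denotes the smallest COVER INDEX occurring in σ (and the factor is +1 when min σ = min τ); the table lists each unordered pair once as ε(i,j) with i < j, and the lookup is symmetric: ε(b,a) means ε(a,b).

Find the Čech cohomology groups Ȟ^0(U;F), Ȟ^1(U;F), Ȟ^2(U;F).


Ȟ^0(U;F) ≅ Z, Ȟ^1(U;F) ≅ Z, Ȟ^2(U;F) ≅ 0

intersection data:
  V12={h} V13={b} V23={c,f}
C dims 3,3; δ0: rk 2, SNF 1^2
Ȟ^0 = (3 − 2) − 0 = 1, so Ȟ^0 ≅ Z
Ȟ^1 = (3 − 0) − 2 = 1, so Ȟ^1 ≅ Z
Ȟ^2 = (0 − 0) − 0 = 0, so Ȟ^2 ≅ 0


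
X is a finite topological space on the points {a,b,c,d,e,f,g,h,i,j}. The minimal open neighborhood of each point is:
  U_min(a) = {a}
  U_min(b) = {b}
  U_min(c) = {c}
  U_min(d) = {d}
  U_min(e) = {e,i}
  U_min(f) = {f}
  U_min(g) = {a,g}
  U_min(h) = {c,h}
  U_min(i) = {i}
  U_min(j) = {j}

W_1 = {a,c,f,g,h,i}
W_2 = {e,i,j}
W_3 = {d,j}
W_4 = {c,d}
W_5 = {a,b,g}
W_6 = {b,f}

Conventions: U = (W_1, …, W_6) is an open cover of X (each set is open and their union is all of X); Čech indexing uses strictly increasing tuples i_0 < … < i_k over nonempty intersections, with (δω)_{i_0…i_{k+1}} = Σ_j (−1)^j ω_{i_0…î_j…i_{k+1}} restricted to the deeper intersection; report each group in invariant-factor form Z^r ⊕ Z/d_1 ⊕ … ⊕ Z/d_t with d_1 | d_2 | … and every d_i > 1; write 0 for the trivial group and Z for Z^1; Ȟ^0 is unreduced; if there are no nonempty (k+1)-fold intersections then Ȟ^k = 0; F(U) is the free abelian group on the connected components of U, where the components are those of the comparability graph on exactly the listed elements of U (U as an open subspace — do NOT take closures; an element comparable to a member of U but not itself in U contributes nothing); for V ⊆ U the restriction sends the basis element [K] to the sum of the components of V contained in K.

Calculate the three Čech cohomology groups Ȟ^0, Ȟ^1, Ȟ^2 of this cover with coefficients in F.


Ȟ^0 ≅ Z^7; Ȟ^1 ≅ 0; Ȟ^2 ≅ 0

nonempty intersections:
  W12={i} W14={c} W15={a,g} W16={f} W23={j} W34={d} W56={b}
components per intersection:
  W1: {a,g} {c,h} {f} {i}
  W2: {e,i} {j}
  W3: {d} {j}
  W4: {c} {d}
  W5: {a,g} {b}
  W6: {b} {f}
  W12: {i}
  W14: {c}
  W15: {a,g}
  W16: {f}
  W23: {j}
  W34: {d}
  W56: {b}
C dims 14,7; δ0: rk 7, SNF 1^7
Ȟ^0: (14−7)−0=7 ⇒ Z^7
Ȟ^1: (7−0)−7=0 ⇒ 0
Ȟ^2: (0−0)−0=0 ⇒ 0


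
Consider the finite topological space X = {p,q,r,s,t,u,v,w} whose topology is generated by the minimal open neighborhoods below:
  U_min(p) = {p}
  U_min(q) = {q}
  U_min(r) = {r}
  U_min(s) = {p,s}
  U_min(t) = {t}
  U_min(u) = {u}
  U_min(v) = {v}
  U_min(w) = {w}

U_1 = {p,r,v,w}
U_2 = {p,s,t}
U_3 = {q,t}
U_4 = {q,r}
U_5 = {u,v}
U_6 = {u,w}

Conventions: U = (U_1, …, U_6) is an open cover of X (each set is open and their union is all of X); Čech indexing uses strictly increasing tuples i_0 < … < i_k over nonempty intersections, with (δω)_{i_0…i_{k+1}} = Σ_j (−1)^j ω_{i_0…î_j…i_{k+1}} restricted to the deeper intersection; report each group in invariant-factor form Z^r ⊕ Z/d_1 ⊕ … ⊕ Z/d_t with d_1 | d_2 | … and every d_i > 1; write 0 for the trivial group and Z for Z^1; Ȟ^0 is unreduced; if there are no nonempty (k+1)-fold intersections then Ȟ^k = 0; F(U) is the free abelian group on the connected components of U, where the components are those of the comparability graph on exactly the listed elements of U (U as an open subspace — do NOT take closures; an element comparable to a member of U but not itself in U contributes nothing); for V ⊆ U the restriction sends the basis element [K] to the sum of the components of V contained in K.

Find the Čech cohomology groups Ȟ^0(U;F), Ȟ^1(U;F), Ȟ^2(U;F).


Ȟ^0(U;F) ≅ Z^7, Ȟ^1(U;F) ≅ 0 and Ȟ^2(U;F) ≅ 0

nonempty intersections:
  U12={p} U14={r} U15={v} U16={w} U23={t} U34={q} U56={u}
components per intersection:
  U1: {p} {r} {v} {w}
  U2: {p,s} {t}
  U3: {q} {t}
  U4: {q} {r}
  U5: {u} {v}
  U6: {u} {w}
  U12: {p}
  U14: {r}
  U15: {v}
  U16: {w}
  U23: {t}
  U34: {q}
  U56: {u}
C dims 14,7; δ0: rk 7, SNF 1^7
Ȟ^0: (14−7)−0=7 ⇒ Z^7
Ȟ^1: (7−0)−7=0 ⇒ 0
Ȟ^2: (0−0)−0=0 ⇒ 0


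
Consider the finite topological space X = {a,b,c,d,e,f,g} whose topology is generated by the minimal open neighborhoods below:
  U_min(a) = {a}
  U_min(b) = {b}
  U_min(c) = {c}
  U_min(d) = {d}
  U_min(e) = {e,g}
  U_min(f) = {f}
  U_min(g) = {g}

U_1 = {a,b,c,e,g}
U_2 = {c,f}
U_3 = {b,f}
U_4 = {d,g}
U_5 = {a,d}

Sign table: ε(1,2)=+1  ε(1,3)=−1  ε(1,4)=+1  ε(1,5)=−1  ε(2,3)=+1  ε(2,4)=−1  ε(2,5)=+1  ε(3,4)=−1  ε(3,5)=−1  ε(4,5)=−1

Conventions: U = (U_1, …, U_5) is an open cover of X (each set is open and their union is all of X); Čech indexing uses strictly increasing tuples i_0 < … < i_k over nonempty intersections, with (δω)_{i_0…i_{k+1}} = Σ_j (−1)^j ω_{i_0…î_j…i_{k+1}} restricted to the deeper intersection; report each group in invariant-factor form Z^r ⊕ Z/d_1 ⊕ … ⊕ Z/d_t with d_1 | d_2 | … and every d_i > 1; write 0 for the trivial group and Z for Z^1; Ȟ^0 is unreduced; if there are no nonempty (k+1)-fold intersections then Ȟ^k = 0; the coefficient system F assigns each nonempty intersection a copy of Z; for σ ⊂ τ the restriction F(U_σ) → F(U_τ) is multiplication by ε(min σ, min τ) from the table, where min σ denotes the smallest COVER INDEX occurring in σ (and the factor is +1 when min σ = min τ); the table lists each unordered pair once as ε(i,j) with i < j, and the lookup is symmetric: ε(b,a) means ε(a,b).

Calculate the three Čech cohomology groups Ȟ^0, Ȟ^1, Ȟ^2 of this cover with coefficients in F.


Ȟ^0 = 0,  Ȟ^1 = Z ⊕ Z/2,  Ȟ^2 = 0

intersection data:
  U12={c} U13={b} U14={g} U15={a} U23={f} U45={d}
C dims 5,6; δ0: rk 5, SNF 1^4·2
Ȟ^0 = (5 − 5) − 0 = 0, so Ȟ^0 ≅ 0
Ȟ^1 = (6 − 0) − 5 = 1 plus torsion [2], so Ȟ^1 ≅ Z ⊕ Z/2
Ȟ^2 = (0 − 0) − 0 = 0, so Ȟ^2 ≅ 0
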